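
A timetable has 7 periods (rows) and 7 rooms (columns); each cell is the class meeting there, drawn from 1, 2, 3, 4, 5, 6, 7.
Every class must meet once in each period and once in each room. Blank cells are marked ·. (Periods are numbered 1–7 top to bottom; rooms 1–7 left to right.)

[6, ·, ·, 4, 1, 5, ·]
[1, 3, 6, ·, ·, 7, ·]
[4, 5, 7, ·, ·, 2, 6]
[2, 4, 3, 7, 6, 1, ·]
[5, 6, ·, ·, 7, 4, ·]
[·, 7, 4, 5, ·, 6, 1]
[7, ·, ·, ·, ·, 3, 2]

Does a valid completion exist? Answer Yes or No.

Period 1, room 2: period 1 has {1, 4, 5, 6} and room 2 has {3, 4, 5, 6, 7}, so it must be 2.
Now period 1, room 3: period 1 together with room 3 already contain {1, 2, 3, 4, 5, 6, 7} — every symbol — so nothing can go there. The grid has no valid completion.

No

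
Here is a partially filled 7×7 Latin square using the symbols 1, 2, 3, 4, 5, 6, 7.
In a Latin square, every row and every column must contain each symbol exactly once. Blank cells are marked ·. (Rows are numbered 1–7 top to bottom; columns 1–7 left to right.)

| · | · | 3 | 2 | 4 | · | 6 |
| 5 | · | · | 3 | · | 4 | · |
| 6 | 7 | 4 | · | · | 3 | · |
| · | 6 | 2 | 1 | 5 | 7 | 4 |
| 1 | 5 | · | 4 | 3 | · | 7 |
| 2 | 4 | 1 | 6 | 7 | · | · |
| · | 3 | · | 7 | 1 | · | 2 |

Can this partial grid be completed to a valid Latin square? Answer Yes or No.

Row 1, column 1: row 1 has {2, 3, 4, 6} and column 1 has {1, 2, 5, 6}, so it must be 7.
Row 1, column 2: row 1 has {2, 3, 4, 6, 7} and column 2 has {3, 4, 5, 6, 7}, so it must be 1.
Row 1, column 6: row 1 has {1, 2, 3, 4, 6, 7} and column 6 has {3, 4, 7}, so it must be 5.
Now row 6, column 6: row 6 together with column 6 already contain {1, 2, 3, 4, 5, 6, 7} — every symbol — so nothing can go there. The grid has no valid completion.

No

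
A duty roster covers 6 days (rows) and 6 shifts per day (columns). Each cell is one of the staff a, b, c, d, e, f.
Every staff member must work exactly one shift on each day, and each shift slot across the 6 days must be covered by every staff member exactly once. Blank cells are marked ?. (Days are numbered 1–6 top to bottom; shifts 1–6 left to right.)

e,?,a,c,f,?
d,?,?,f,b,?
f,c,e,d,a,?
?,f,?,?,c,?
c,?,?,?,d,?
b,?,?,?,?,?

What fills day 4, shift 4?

b

Day 2, shift 3: day 2 has {b, d, f} and shift 3 has {a, e}, leaving only c.
Day 3, shift 6: day 3 has {a, c, d, e, f} and shift 6 has {}, leaving only b.
Day 1, shift 6: day 1 has {a, c, e, f} and shift 6 has {b}, leaving only d.
Day 1, shift 2: day 1 has {a, c, d, e, f} and shift 2 has {c, f}, leaving only b.
Day 4, shift 1: day 4 has {c, f} and shift 1 has {b, c, d, e, f}, leaving only a.
Day 4, shift 6: day 4 has {a, c, f} and shift 6 has {b, d}, leaving only e.
Day 4 already has {a, c, e, f} and shift 4 already has {c, d, f}, so day 4, shift 4 must be b.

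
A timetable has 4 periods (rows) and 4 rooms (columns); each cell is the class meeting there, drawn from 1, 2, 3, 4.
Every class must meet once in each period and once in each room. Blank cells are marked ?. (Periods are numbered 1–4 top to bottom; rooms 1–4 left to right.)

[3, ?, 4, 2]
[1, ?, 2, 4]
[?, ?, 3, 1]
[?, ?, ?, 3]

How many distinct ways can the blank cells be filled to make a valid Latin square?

Period 1, room 2: eliminating its period and room leaves {1}.
Period 2, room 2: eliminating its period and room leaves {3}.
Period 3, room 1: eliminating its period and room leaves {2, 4}.
Period 3, room 2: eliminating its period and room leaves {2, 4}.
Period 4, room 1: eliminating its period and room leaves {2, 4}.
Period 4, room 2: eliminating its period and room leaves {1, 2, 4}.
Period 4, room 3: eliminating its period and room leaves {1}.
Enumerating the assignments across these blanks that avoid any period or room repeat gives 2 completions.

2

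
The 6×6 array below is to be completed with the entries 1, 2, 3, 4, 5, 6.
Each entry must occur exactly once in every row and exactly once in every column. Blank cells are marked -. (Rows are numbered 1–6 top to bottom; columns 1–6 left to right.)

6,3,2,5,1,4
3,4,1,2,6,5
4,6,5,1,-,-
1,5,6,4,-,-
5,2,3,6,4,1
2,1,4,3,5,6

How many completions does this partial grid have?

2

Row 3, column 5: eliminating its row and column leaves {2, 3}.
Row 3, column 6: eliminating its row and column leaves {2, 3}.
Row 4, column 5: eliminating its row and column leaves {2, 3}.
Row 4, column 6: eliminating its row and column leaves {2, 3}.
Enumerating the assignments across these blanks that avoid any row or column repeat gives 2 completions.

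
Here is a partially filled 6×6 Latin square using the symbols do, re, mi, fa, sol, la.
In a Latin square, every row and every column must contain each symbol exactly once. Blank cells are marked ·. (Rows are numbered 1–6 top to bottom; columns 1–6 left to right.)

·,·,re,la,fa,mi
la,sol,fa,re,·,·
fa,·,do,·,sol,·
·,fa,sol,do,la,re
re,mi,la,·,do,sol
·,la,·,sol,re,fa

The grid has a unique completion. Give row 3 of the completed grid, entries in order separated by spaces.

fa re do mi sol la

Row 3, column 2: row 3 has {do, fa, sol} and column 2 has {mi, fa, sol, la}, leaving only re.
Row 3, column 4: row 3 has {do, re, fa, sol} and column 4 has {do, re, sol, la}, leaving only mi.
Row 3, column 6: row 3 has {do, re, mi, fa, sol} and column 6 has {re, mi, fa, sol}, leaving only la.
So row 3 reads: fa re do mi sol la.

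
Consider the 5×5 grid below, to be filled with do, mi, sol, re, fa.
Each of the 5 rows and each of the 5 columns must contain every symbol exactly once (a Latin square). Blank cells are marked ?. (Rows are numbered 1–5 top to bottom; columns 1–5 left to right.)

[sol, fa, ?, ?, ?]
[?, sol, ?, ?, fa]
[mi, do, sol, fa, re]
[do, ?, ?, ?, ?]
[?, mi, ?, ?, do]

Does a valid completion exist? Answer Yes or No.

Yes

No row or column among the givens repeats a symbol, and propagating forced cells runs into no contradiction.
One valid completion exists (for instance, sol fa do re mi / re sol mi do fa / mi do sol fa re / do re fa mi sol / fa mi re sol do).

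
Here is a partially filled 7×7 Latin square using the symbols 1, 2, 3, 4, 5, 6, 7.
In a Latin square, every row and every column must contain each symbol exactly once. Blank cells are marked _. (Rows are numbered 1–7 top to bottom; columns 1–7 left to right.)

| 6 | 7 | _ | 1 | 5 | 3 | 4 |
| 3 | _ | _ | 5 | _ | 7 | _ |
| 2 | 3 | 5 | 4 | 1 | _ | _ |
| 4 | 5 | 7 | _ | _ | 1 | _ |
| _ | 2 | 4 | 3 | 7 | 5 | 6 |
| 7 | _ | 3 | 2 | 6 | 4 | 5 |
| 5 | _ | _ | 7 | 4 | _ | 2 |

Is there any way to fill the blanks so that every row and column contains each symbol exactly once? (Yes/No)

Row 1, column 3: row 1 has {1, 3, 4, 5, 6, 7} and column 3 has {3, 4, 5, 7}, so it must be 2.
Row 2, column 5: row 2 has {3, 5, 7} and column 5 has {1, 4, 5, 6, 7}, so it must be 2.
Row 2, column 7: row 2 has {2, 3, 5, 7} and column 7 has {2, 4, 5, 6}, so it must be 1.
Row 2, column 3: row 2 has {1, 2, 3, 5, 7} and column 3 has {2, 3, 4, 5, 7}, so it must be 6.
Row 2, column 2: row 2 has {1, 2, 3, 5, 6, 7} and column 2 has {2, 3, 5, 7}, so it must be 4.
Row 3, column 6: row 3 has {1, 2, 3, 4, 5} and column 6 has {1, 3, 4, 5, 7}, so it must be 6.
Now row 7, column 6: row 7 together with column 6 already contain {1, 2, 3, 4, 5, 6, 7} — every symbol — so nothing can go there. The grid has no valid completion.

No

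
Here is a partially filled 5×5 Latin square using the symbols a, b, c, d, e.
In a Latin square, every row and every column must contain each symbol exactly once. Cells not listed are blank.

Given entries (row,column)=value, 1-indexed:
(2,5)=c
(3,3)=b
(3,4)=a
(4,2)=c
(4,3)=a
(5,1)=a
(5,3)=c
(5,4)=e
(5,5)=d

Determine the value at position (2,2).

a

Row 3, column 5: row 3 has {a, b} and column 5 has {c, d}, leaving only e.
Row 3, column 2: row 3 has {a, b, e} and column 2 has {c}, leaving only d.
Row 3, column 1: row 3 has {a, b, d, e} and column 1 has {a}, leaving only c.
Row 4, column 5: row 4 has {a, c} and column 5 has {c, d, e}, leaving only b.
Row 1, column 5: row 1 has {} and column 5 has {b, c, d, e}, leaving only a.
Row 4, column 4: row 4 has {a, b, c} and column 4 has {a, e}, leaving only d.
Row 2, column 4: row 2 has {c} and column 4 has {a, d, e}, leaving only b.
Row 1, column 4: row 1 has {a} and column 4 has {a, b, d, e}, leaving only c.
Row 4, column 1: row 4 has {a, b, c, d} and column 1 has {a, c}, leaving only e.
Row 2, column 1: row 2 has {b, c} and column 1 has {a, c, e}, leaving only d.
Row 1, column 1: row 1 has {a, c} and column 1 has {a, c, d, e}, leaving only b.
Row 1, column 2: row 1 has {a, b, c} and column 2 has {c, d}, leaving only e.
Row 2 already has {b, c, d} and column 2 already has {c, d, e}, so row 2, column 2 must be a.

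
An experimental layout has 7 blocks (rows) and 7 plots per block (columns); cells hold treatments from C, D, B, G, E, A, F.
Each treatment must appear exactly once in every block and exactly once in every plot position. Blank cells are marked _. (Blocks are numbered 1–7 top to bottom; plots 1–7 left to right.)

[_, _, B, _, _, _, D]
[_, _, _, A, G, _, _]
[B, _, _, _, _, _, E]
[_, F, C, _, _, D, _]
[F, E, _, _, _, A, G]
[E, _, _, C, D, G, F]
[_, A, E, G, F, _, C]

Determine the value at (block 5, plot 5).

C

Block 2, plot 7: block 2 has {G, A} and plot 7 has {C, D, G, E, F}, leaving only B.
Block 4, plot 7: block 4 has {C, D, F} and plot 7 has {C, D, B, G, E, F}, leaving only A.
Block 4, plot 1: block 4 has {C, D, A, F} and plot 1 has {B, E, F}, leaving only G.
Block 5, plot 3: block 5 has {G, E, A, F} and plot 3 has {C, B, E}, leaving only D.
Block 2, plot 3: block 2 has {B, G, A} and plot 3 has {C, D, B, E}, leaving only F.
Block 5, plot 4: block 5 has {D, G, E, A, F} and plot 4 has {C, G, A}, leaving only B.
Block 5 already has {D, B, G, E, A, F} and plot 5 already has {D, G, F}, so block 5, plot 5 must be C.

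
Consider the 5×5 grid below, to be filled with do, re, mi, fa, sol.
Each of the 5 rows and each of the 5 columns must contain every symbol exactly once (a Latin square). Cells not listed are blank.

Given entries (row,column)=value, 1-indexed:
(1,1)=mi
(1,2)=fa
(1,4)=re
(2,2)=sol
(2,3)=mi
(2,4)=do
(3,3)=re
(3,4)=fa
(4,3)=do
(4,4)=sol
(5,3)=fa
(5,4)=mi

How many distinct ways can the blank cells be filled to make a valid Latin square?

3

Row 1, column 3: eliminating its row and column leaves {sol}.
Row 1, column 5: eliminating its row and column leaves {do, sol}.
Row 2, column 1: eliminating its row and column leaves {re, fa}.
Row 2, column 5: eliminating its row and column leaves {re, fa}.
Row 3, column 1: eliminating its row and column leaves {do, sol}.
Row 3, column 2: eliminating its row and column leaves {do, mi}.
Row 3, column 5: eliminating its row and column leaves {do, mi, sol}.
Row 4, column 1: eliminating its row and column leaves {re, fa}.
Row 4, column 2: eliminating its row and column leaves {re, mi}.
Row 4, column 5: eliminating its row and column leaves {re, mi, fa}.
Row 5, column 1: eliminating its row and column leaves {do, re, sol}.
Row 5, column 2: eliminating its row and column leaves {do, re}.
Row 5, column 5: eliminating its row and column leaves {do, re, sol}.
Enumerating the assignments across these blanks that avoid any row or column repeat gives 3 completions.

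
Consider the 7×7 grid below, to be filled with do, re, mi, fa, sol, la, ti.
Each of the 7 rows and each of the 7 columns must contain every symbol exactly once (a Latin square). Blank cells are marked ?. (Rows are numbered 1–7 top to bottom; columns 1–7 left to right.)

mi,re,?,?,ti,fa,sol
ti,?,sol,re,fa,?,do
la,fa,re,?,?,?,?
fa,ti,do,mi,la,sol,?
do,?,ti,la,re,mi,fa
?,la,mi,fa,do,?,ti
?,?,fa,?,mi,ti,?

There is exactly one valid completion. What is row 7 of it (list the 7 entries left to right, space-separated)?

Row 1, column 3: row 1 has {re, mi, fa, sol, ti} and column 3 has {do, re, mi, fa, sol, ti}, leaving only la.
Row 1, column 4: row 1 has {re, mi, fa, sol, la, ti} and column 4 has {re, mi, fa, la}, leaving only do.
Row 7, column 4: row 7 has {mi, fa, ti} and column 4 has {do, re, mi, fa, la}, leaving only sol.
Row 7, column 1: row 7 has {mi, fa, sol, ti} and column 1 has {do, mi, fa, la, ti}, leaving only re.
Row 7, column 2: row 7 has {re, mi, fa, sol, ti} and column 2 has {re, fa, la, ti}, leaving only do.
Row 7, column 7: row 7 has {do, re, mi, fa, sol, ti} and column 7 has {do, fa, sol, ti}, leaving only la.
So row 7 reads: re do fa sol mi ti la.

re do fa sol mi ti la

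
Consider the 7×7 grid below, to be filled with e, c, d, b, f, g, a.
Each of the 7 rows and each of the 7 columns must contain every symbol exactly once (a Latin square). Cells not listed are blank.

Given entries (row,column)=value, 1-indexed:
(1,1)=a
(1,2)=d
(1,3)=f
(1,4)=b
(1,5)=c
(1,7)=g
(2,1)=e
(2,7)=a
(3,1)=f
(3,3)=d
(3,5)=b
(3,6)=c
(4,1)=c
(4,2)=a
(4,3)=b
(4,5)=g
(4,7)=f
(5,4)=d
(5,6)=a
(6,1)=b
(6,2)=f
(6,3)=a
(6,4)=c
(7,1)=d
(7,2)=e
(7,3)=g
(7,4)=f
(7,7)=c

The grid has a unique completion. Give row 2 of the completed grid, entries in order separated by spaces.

Row 2, column 3: row 2 has {e, a} and column 3 has {d, b, f, g, a}, leaving only c.
Row 2, column 4: row 2 has {e, c, a} and column 4 has {c, d, b, f}, leaving only g.
Row 2, column 2: row 2 has {e, c, g, a} and column 2 has {e, d, f, a}, leaving only b.
Row 1, column 6: row 1 has {c, d, b, f, g, a} and column 6 has {c, a}, leaving only e.
Row 3, column 2: row 3 has {c, d, b, f} and column 2 has {e, d, b, f, a}, leaving only g.
Row 3, column 7: row 3 has {c, d, b, f, g} and column 7 has {c, f, g, a}, leaving only e.
Row 3, column 4: row 3 has {e, c, d, b, f, g} and column 4 has {c, d, b, f, g}, leaving only a.
Row 4, column 4: row 4 has {c, b, f, g, a} and column 4 has {c, d, b, f, g, a}, leaving only e.
Row 4, column 6: row 4 has {e, c, b, f, g, a} and column 6 has {e, c, a}, leaving only d.
Row 2, column 6: row 2 has {e, c, b, g, a} and column 6 has {e, c, d, a}, leaving only f.
Row 2, column 5: row 2 has {e, c, b, f, g, a} and column 5 has {c, b, g}, leaving only d.
So row 2 reads: e b c g d f a.

e b c g d f a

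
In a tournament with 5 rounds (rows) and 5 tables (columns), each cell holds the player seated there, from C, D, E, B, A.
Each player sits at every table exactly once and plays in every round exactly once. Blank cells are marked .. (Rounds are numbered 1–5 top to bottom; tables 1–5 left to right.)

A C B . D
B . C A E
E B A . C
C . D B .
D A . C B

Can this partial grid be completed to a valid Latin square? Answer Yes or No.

Yes

No round or table among the givens repeats a symbol, and propagating forced cells runs into no contradiction.
One valid completion exists (for instance, A C B E D / B D C A E / E B A D C / C E D B A / D A E C B).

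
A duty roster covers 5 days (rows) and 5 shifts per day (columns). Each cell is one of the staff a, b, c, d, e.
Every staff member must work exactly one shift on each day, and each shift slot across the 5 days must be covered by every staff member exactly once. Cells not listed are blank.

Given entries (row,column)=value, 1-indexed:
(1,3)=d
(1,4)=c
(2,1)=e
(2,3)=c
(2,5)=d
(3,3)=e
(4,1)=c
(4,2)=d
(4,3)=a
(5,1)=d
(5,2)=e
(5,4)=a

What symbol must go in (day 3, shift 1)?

b

Day 2, shift 4: day 2 has {c, d, e} and shift 4 has {a, c}, leaving only b.
Day 2, shift 2: day 2 has {b, c, d, e} and shift 2 has {d, e}, leaving only a.
Day 1, shift 2: day 1 has {c, d} and shift 2 has {a, d, e}, leaving only b.
Day 1, shift 1: day 1 has {b, c, d} and shift 1 has {c, d, e}, leaving only a.
Day 3 already has {e} and shift 1 already has {a, c, d, e}, so day 3, shift 1 must be b.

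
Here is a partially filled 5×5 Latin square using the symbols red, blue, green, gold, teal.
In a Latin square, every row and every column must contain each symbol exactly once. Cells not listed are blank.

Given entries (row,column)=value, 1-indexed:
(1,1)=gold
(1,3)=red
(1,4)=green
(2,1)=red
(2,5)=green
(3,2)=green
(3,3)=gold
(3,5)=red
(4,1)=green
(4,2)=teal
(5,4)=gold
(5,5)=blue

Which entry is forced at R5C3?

green

Row 1, column 2: row 1 has {red, green, gold} and column 2 has {green, teal}, leaving only blue.
Row 1, column 5: row 1 has {red, blue, green, gold} and column 5 has {red, blue, green}, leaving only teal.
Row 2, column 2: row 2 has {red, green} and column 2 has {blue, green, teal}, leaving only gold.
Row 4, column 3: row 4 has {green, teal} and column 3 has {red, gold}, leaving only blue.
Row 2, column 3: row 2 has {red, green, gold} and column 3 has {red, blue, gold}, leaving only teal.
Row 5 already has {blue, gold} and column 3 already has {red, blue, gold, teal}, so row 5, column 3 must be green.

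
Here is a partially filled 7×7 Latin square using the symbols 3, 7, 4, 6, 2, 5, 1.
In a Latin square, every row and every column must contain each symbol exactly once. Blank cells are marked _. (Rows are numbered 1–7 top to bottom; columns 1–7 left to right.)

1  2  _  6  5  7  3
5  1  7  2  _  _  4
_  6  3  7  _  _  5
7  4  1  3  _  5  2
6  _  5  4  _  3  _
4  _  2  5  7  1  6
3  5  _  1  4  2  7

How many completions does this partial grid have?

Row 1, column 3: eliminating its row and column leaves {4}.
Row 2, column 5: eliminating its row and column leaves {3, 6}.
Row 2, column 6: eliminating its row and column leaves {6}.
Row 3, column 1: eliminating its row and column leaves {2}.
Row 3, column 5: eliminating its row and column leaves {2, 1}.
Row 3, column 6: eliminating its row and column leaves {4}.
Row 4, column 5: eliminating its row and column leaves {6}.
Row 5, column 2: eliminating its row and column leaves {7}.
Row 5, column 5: eliminating its row and column leaves {2, 1}.
Row 5, column 7: eliminating its row and column leaves {1}.
Row 6, column 2: eliminating its row and column leaves {3}.
Row 7, column 3: eliminating its row and column leaves {6}.
Only one assignment across all blanks avoids any row or column repeat, giving 1 completion.

1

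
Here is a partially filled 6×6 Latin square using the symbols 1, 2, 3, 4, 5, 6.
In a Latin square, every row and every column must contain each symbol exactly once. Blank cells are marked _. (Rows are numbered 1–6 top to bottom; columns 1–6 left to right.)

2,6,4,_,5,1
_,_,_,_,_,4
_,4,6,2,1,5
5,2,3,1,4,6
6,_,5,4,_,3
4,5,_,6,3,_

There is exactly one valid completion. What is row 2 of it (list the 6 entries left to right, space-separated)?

1 3 2 5 6 4

Row 1, column 4: row 1 has {1, 2, 4, 5, 6} and column 4 has {1, 2, 4, 6}, leaving only 3.
Row 2, column 4: row 2 has {4} and column 4 has {1, 2, 3, 4, 6}, leaving only 5.
Row 3, column 1: row 3 has {1, 2, 4, 5, 6} and column 1 has {2, 4, 5, 6}, leaving only 3.
Row 2, column 1: row 2 has {4, 5} and column 1 has {2, 3, 4, 5, 6}, leaving only 1.
Row 2, column 2: row 2 has {1, 4, 5} and column 2 has {2, 4, 5, 6}, leaving only 3.
Row 2, column 3: row 2 has {1, 3, 4, 5} and column 3 has {3, 4, 5, 6}, leaving only 2.
Row 2, column 5: row 2 has {1, 2, 3, 4, 5} and column 5 has {1, 3, 4, 5}, leaving only 6.
So row 2 reads: 1 3 2 5 6 4.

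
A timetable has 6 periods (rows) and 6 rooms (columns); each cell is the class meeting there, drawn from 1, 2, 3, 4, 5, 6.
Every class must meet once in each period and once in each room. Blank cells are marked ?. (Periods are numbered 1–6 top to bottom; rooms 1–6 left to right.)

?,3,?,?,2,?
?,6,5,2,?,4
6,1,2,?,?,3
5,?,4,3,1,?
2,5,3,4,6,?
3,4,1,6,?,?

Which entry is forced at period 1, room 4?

1

Period 1, room 3: period 1 has {2, 3} and room 3 has {1, 2, 3, 4, 5}, leaving only 6.
Period 2, room 1: period 2 has {2, 4, 5, 6} and room 1 has {2, 3, 5, 6}, leaving only 1.
Period 1, room 1: period 1 has {2, 3, 6} and room 1 has {1, 2, 3, 5, 6}, leaving only 4.
Period 2, room 5: period 2 has {1, 2, 4, 5, 6} and room 5 has {1, 2, 6}, leaving only 3.
Period 3, room 4: period 3 has {1, 2, 3, 6} and room 4 has {2, 3, 4, 6}, leaving only 5.
Period 1 already has {2, 3, 4, 6} and room 4 already has {2, 3, 4, 5, 6}, so period 1, room 4 must be 1.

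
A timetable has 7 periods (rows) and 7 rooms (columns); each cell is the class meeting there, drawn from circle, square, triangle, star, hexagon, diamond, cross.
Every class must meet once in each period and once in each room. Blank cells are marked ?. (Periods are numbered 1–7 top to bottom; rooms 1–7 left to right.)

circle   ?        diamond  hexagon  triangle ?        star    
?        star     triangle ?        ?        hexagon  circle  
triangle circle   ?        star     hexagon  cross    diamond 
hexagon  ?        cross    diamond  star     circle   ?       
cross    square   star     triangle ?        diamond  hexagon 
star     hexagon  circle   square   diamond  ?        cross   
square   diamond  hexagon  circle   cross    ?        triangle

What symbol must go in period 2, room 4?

Period 2 already has {circle, triangle, star, hexagon} and room 4 already has {circle, square, triangle, star, hexagon, diamond}, so period 2, room 4 must be cross.

cross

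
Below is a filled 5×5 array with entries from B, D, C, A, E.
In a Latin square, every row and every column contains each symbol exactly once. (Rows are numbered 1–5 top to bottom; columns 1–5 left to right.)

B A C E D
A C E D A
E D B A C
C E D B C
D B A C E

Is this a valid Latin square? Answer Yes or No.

No

Row 4 contains C twice (at columns 1 and 5); row 2 is also not a permutation.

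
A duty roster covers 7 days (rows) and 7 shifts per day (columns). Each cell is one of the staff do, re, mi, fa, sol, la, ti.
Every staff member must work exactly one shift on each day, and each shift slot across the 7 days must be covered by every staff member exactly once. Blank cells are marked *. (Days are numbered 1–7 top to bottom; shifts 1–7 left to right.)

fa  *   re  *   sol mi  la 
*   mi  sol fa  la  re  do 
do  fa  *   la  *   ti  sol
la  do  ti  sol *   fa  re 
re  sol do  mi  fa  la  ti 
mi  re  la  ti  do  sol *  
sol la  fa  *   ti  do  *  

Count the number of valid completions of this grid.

Day 1, shift 2: eliminating its day and shift leaves {ti}.
Day 1, shift 4: eliminating its day and shift leaves {do}.
Day 2, shift 1: eliminating its day and shift leaves {ti}.
Day 3, shift 3: eliminating its day and shift leaves {mi}.
Day 3, shift 5: eliminating its day and shift leaves {re, mi}.
Day 4, shift 5: eliminating its day and shift leaves {mi}.
Day 6, shift 7: eliminating its day and shift leaves {fa}.
Day 7, shift 4: eliminating its day and shift leaves {re}.
Day 7, shift 7: eliminating its day and shift leaves {mi}.
Only one assignment across all blanks avoids any day or shift repeat, giving 1 completion.

1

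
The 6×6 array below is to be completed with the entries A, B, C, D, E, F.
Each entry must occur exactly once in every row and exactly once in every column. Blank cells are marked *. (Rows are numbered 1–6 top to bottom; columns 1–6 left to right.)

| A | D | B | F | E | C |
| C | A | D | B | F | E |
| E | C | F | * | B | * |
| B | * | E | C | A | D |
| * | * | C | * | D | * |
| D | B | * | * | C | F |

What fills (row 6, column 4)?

E

Row 3, column 6: row 3 has {B, C, E, F} and column 6 has {C, D, E, F}, leaving only A.
Row 3, column 4: row 3 has {A, B, C, E, F} and column 4 has {B, C, F}, leaving only D.
Row 4, column 2: row 4 has {A, B, C, D, E} and column 2 has {A, B, C, D}, leaving only F.
Row 5, column 1: row 5 has {C, D} and column 1 has {A, B, C, D, E}, leaving only F.
Row 5, column 2: row 5 has {C, D, F} and column 2 has {A, B, C, D, F}, leaving only E.
Row 5, column 4: row 5 has {C, D, E, F} and column 4 has {B, C, D, F}, leaving only A.
Row 6 already has {B, C, D, F} and column 4 already has {A, B, C, D, F}, so row 6, column 4 must be E.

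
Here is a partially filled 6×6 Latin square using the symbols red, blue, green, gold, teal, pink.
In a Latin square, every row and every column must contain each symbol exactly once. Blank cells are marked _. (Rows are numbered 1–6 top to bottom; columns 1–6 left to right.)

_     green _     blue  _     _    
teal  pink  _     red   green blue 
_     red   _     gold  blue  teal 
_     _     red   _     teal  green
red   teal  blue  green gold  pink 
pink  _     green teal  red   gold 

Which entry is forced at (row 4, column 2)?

gold

Row 1, column 1: row 1 has {blue, green} and column 1 has {red, teal, pink}, leaving only gold.
Row 1, column 5: row 1 has {blue, green, gold} and column 5 has {red, blue, green, gold, teal}, leaving only pink.
Row 1, column 3: row 1 has {blue, green, gold, pink} and column 3 has {red, blue, green}, leaving only teal.
Row 1, column 6: row 1 has {blue, green, gold, teal, pink} and column 6 has {blue, green, gold, teal, pink}, leaving only red.
Row 2, column 3: row 2 has {red, blue, green, teal, pink} and column 3 has {red, blue, green, teal}, leaving only gold.
Row 3, column 1: row 3 has {red, blue, gold, teal} and column 1 has {red, gold, teal, pink}, leaving only green.
Row 3, column 3: row 3 has {red, blue, green, gold, teal} and column 3 has {red, blue, green, gold, teal}, leaving only pink.
Row 4, column 1: row 4 has {red, green, teal} and column 1 has {red, green, gold, teal, pink}, leaving only blue.
Row 4 already has {red, blue, green, teal} and column 2 already has {red, green, teal, pink}, so row 4, column 2 must be gold.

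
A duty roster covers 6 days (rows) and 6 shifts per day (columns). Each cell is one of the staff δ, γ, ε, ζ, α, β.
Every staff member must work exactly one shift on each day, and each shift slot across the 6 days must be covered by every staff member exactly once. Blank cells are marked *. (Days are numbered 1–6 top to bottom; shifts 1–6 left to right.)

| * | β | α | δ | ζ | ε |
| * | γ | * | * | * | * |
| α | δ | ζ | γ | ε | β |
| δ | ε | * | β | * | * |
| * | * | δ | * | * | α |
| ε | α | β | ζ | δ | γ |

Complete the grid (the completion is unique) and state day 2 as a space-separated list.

ζ γ ε α β δ

Day 2, shift 3: day 2 has {γ} and shift 3 has {δ, ζ, α, β}, leaving only ε.
Day 2, shift 4: day 2 has {γ, ε} and shift 4 has {δ, γ, ζ, β}, leaving only α.
Day 2, shift 5: day 2 has {γ, ε, α} and shift 5 has {δ, ε, ζ}, leaving only β.
Day 2, shift 1: day 2 has {γ, ε, α, β} and shift 1 has {δ, ε, α}, leaving only ζ.
Day 2, shift 6: day 2 has {γ, ε, ζ, α, β} and shift 6 has {γ, ε, α, β}, leaving only δ.
So day 2 reads: ζ γ ε α β δ.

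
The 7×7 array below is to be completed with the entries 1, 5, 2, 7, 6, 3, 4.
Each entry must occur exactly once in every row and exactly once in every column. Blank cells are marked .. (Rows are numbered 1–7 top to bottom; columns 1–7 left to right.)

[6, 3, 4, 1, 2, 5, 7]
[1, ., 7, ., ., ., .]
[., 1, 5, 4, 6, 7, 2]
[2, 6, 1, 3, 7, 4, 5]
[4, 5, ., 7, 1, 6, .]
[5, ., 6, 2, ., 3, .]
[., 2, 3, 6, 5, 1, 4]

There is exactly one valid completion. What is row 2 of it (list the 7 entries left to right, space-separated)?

Row 2, column 2: row 2 has {1, 7} and column 2 has {1, 5, 2, 6, 3}, leaving only 4.
Row 2, column 4: row 2 has {1, 7, 4} and column 4 has {1, 2, 7, 6, 3, 4}, leaving only 5.
Row 2, column 5: row 2 has {1, 5, 7, 4} and column 5 has {1, 5, 2, 7, 6}, leaving only 3.
Row 2, column 6: row 2 has {1, 5, 7, 3, 4} and column 6 has {1, 5, 7, 6, 3, 4}, leaving only 2.
Row 2, column 7: row 2 has {1, 5, 2, 7, 3, 4} and column 7 has {5, 2, 7, 4}, leaving only 6.
So row 2 reads: 1 4 7 5 3 2 6.

1 4 7 5 3 2 6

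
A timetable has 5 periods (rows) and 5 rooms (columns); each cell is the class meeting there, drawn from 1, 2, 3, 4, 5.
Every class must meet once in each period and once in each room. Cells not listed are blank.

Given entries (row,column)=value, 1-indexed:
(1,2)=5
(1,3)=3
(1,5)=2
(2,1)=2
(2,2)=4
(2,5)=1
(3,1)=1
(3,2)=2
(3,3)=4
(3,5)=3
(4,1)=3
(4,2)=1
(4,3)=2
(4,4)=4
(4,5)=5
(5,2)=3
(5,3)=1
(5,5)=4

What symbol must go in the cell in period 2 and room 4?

Period 1, room 1: period 1 has {2, 3, 5} and room 1 has {1, 2, 3}, leaving only 4.
Period 1, room 4: period 1 has {2, 3, 4, 5} and room 4 has {4}, leaving only 1.
Period 2, room 3: period 2 has {1, 2, 4} and room 3 has {1, 2, 3, 4}, leaving only 5.
Period 2 already has {1, 2, 4, 5} and room 4 already has {1, 4}, so period 2, room 4 must be 3.

3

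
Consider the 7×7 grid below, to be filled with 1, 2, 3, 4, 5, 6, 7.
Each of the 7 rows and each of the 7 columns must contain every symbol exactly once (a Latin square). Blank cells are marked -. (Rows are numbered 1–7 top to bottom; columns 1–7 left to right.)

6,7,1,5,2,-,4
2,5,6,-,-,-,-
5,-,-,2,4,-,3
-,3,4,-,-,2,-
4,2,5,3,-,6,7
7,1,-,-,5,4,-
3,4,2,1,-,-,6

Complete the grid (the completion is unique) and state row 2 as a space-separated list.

2 5 6 4 3 7 1

Row 2, column 7: row 2 has {2, 5, 6} and column 7 has {3, 4, 6, 7}, leaving only 1.
Row 1, column 6: row 1 has {1, 2, 4, 5, 6, 7} and column 6 has {2, 4, 6}, leaving only 3.
Row 2, column 6: row 2 has {1, 2, 5, 6} and column 6 has {2, 3, 4, 6}, leaving only 7.
Row 2, column 4: row 2 has {1, 2, 5, 6, 7} and column 4 has {1, 2, 3, 5}, leaving only 4.
Row 2, column 5: row 2 has {1, 2, 4, 5, 6, 7} and column 5 has {2, 4, 5}, leaving only 3.
So row 2 reads: 2 5 6 4 3 7 1.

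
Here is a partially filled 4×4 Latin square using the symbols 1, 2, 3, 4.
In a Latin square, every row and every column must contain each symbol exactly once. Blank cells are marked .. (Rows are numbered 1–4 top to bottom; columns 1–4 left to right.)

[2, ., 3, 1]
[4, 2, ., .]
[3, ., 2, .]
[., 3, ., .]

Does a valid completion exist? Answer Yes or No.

No row or column among the givens repeats a symbol, and propagating forced cells runs into no contradiction.
One valid completion exists (for instance, 2 4 3 1 / 4 2 1 3 / 3 1 2 4 / 1 3 4 2).

Yes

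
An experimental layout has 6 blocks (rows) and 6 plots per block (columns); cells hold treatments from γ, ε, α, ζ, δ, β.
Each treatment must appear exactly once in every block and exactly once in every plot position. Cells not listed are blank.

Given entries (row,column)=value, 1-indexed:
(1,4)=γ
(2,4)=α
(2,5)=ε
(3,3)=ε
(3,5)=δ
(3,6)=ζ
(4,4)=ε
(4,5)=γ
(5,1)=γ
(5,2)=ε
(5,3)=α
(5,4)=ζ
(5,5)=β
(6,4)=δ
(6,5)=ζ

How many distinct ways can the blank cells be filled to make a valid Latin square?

24

Block 1, plot 1: eliminating its block and plot leaves {ε, α, ζ, δ, β}.
Block 1, plot 2: eliminating its block and plot leaves {α, ζ, δ, β}.
Block 1, plot 3: eliminating its block and plot leaves {ζ, δ, β}.
Block 1, plot 5: eliminating its block and plot leaves {α}.
Block 1, plot 6: eliminating its block and plot leaves {ε, α, δ, β}.
Block 2, plot 1: eliminating its block and plot leaves {ζ, δ, β}.
Block 2, plot 2: eliminating its block and plot leaves {γ, ζ, δ, β}.
Block 2, plot 3: eliminating its block and plot leaves {γ, ζ, δ, β}.
Block 2, plot 6: eliminating its block and plot leaves {γ, δ, β}.
Block 3, plot 1: eliminating its block and plot leaves {α, β}.
Block 3, plot 2: eliminating its block and plot leaves {γ, α, β}.
Block 3, plot 4: eliminating its block and plot leaves {β}.
Block 4, plot 1: eliminating its block and plot leaves {α, ζ, δ, β}.
Block 4, plot 2: eliminating its block and plot leaves {α, ζ, δ, β}.
Block 4, plot 3: eliminating its block and plot leaves {ζ, δ, β}.
Block 4, plot 6: eliminating its block and plot leaves {α, δ, β}.
Block 5, plot 6: eliminating its block and plot leaves {δ}.
Block 6, plot 1: eliminating its block and plot leaves {ε, α, β}.
Block 6, plot 2: eliminating its block and plot leaves {γ, α, β}.
Block 6, plot 3: eliminating its block and plot leaves {γ, β}.
Block 6, plot 6: eliminating its block and plot leaves {γ, ε, α, β}.
Enumerating the assignments across these blanks that avoid any block or plot repeat gives 24 completions.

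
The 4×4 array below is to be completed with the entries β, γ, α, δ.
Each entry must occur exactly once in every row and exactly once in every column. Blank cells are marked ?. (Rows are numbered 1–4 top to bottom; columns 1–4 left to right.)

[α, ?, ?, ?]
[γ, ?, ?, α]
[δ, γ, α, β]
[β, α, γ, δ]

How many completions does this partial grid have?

2

Row 1, column 2: eliminating its row and column leaves {β, δ}.
Row 1, column 3: eliminating its row and column leaves {β, δ}.
Row 1, column 4: eliminating its row and column leaves {γ}.
Row 2, column 2: eliminating its row and column leaves {β, δ}.
Row 2, column 3: eliminating its row and column leaves {β, δ}.
Enumerating the assignments across these blanks that avoid any row or column repeat gives 2 completions.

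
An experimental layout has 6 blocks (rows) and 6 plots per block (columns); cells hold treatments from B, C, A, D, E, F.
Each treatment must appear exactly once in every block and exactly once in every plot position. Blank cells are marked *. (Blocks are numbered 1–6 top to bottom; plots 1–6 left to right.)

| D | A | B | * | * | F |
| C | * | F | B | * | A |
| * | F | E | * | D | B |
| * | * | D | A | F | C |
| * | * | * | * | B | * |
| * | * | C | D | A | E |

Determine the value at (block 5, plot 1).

Block 2, plot 5: block 2 has {B, C, A, F} and plot 5 has {B, A, D, F}, leaving only E.
Block 1, plot 5: block 1 has {B, A, D, F} and plot 5 has {B, A, D, E, F}, leaving only C.
Block 1, plot 4: block 1 has {B, C, A, D, F} and plot 4 has {B, A, D}, leaving only E.
Block 2, plot 2: block 2 has {B, C, A, E, F} and plot 2 has {A, F}, leaving only D.
Block 3, plot 1: block 3 has {B, D, E, F} and plot 1 has {C, D}, leaving only A.
Block 3, plot 4: block 3 has {B, A, D, E, F} and plot 4 has {B, A, D, E}, leaving only C.
Block 5, plot 3: block 5 has {B} and plot 3 has {B, C, D, E, F}, leaving only A.
Block 5, plot 4: block 5 has {B, A} and plot 4 has {B, C, A, D, E}, leaving only F.
Block 5 already has {B, A, F} and plot 1 already has {C, A, D}, so block 5, plot 1 must be E.

E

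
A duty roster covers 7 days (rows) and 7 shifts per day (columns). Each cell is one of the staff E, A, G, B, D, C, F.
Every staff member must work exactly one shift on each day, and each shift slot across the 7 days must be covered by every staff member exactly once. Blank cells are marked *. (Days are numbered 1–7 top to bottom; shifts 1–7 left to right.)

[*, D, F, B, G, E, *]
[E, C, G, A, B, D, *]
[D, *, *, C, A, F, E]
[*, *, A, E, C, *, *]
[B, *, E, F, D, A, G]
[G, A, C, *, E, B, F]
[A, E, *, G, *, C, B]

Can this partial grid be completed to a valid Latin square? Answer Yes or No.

No

Day 2, shift 7: day 2 together with shift 7 already contain {E, A, G, B, D, C, F} — every symbol — so nothing can go there. The grid has no valid completion.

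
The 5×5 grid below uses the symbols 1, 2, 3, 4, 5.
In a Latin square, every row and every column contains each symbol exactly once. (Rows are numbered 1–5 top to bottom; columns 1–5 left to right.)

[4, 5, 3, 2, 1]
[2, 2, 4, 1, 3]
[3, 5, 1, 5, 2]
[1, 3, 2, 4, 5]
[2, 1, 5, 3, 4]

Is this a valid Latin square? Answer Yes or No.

No

Row 2 contains 2 twice (at columns 1 and 2); row 3 is also not a permutation.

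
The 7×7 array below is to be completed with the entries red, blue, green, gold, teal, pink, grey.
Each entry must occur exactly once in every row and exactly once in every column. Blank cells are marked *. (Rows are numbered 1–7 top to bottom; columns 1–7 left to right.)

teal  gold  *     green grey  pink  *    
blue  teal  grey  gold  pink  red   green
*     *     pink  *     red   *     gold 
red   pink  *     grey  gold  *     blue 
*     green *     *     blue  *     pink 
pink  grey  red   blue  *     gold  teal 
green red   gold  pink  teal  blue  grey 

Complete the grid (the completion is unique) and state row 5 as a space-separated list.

gold green teal red blue grey pink

Row 5, column 3: row 5 has {blue, green, pink} and column 3 has {red, gold, pink, grey}, leaving only teal.
Row 5, column 4: row 5 has {blue, green, teal, pink} and column 4 has {blue, green, gold, pink, grey}, leaving only red.
Row 5, column 6: row 5 has {red, blue, green, teal, pink} and column 6 has {red, blue, gold, pink}, leaving only grey.
Row 5, column 1: row 5 has {red, blue, green, teal, pink, grey} and column 1 has {red, blue, green, teal, pink}, leaving only gold.
So row 5 reads: gold green teal red blue grey pink.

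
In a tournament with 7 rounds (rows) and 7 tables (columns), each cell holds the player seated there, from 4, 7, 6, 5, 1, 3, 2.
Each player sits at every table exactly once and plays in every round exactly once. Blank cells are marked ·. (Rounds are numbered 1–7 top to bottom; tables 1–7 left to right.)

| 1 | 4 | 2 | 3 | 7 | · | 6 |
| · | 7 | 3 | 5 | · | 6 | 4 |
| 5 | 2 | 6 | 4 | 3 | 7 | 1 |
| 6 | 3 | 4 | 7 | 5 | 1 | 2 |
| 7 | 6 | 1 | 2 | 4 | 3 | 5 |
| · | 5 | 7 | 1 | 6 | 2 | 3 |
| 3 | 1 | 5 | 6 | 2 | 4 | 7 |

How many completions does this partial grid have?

1

Round 1, table 6: eliminating its round and table leaves {5}.
Round 2, table 1: eliminating its round and table leaves {2}.
Round 2, table 5: eliminating its round and table leaves {1}.
Round 6, table 1: eliminating its round and table leaves {4}.
Only one assignment across all blanks avoids any round or table repeat, giving 1 completion.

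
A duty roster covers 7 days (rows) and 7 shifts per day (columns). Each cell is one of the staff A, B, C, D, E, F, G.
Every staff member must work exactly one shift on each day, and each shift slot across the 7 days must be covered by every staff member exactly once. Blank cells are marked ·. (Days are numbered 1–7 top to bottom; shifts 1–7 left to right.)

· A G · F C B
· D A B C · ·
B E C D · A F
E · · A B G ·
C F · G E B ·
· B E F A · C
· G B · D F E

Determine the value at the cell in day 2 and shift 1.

F

Day 1, shift 1: day 1 has {A, B, C, F, G} and shift 1 has {B, C, E}, leaving only D.
Day 1, shift 4: day 1 has {A, B, C, D, F, G} and shift 4 has {A, B, D, F, G}, leaving only E.
Day 2, shift 6: day 2 has {A, B, C, D} and shift 6 has {A, B, C, F, G}, leaving only E.
Day 2, shift 7: day 2 has {A, B, C, D, E} and shift 7 has {B, C, E, F}, leaving only G.
Day 2 already has {A, B, C, D, E, G} and shift 1 already has {B, C, D, E}, so day 2, shift 1 must be F.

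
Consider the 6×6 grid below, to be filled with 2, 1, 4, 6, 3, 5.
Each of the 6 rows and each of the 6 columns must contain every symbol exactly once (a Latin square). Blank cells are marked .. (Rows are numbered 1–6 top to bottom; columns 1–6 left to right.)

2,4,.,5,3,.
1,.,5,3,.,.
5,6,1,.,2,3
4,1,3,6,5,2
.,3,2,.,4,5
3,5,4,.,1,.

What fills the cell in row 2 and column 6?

Row 1, column 3: row 1 has {2, 4, 3, 5} and column 3 has {2, 1, 4, 3, 5}, leaving only 6.
Row 1, column 6: row 1 has {2, 4, 6, 3, 5} and column 6 has {2, 3, 5}, leaving only 1.
Row 2, column 2: row 2 has {1, 3, 5} and column 2 has {1, 4, 6, 3, 5}, leaving only 2.
Row 2, column 5: row 2 has {2, 1, 3, 5} and column 5 has {2, 1, 4, 3, 5}, leaving only 6.
Row 2 already has {2, 1, 6, 3, 5} and column 6 already has {2, 1, 3, 5}, so row 2, column 6 must be 4.

4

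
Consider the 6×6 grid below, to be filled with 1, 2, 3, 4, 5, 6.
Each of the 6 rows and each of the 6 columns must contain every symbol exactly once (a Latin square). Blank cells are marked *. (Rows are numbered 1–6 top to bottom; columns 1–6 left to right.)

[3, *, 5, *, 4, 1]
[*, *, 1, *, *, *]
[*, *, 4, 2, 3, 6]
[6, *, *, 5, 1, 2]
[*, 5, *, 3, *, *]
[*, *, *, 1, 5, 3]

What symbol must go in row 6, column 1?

4

Row 1, column 4: row 1 has {1, 3, 4, 5} and column 4 has {1, 2, 3, 5}, leaving only 6.
Row 1, column 2: row 1 has {1, 3, 4, 5, 6} and column 2 has {5}, leaving only 2.
Row 2, column 4: row 2 has {1} and column 4 has {1, 2, 3, 5, 6}, leaving only 4.
Row 2, column 6: row 2 has {1, 4} and column 6 has {1, 2, 3, 6}, leaving only 5.
Row 2, column 1: row 2 has {1, 4, 5} and column 1 has {3, 6}, leaving only 2.
Row 6 already has {1, 3, 5} and column 1 already has {2, 3, 6}, so row 6, column 1 must be 4.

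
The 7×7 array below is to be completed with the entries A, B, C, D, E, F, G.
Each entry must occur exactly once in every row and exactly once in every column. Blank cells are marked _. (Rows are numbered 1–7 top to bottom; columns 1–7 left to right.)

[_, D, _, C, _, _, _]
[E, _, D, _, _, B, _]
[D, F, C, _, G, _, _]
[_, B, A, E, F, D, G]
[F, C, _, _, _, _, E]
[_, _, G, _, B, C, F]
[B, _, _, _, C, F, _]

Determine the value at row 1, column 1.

G

Row 2, column 5: row 2 has {B, D, E} and column 5 has {B, C, F, G}, leaving only A.
Row 1, column 5: row 1 has {C, D} and column 5 has {A, B, C, F, G}, leaving only E.
Row 2, column 2: row 2 has {A, B, D, E} and column 2 has {B, C, D, F}, leaving only G.
Row 2, column 4: row 2 has {A, B, D, E, G} and column 4 has {C, E}, leaving only F.
Row 2, column 7: row 2 has {A, B, D, E, F, G} and column 7 has {E, F, G}, leaving only C.
Row 4, column 1: row 4 has {A, B, D, E, F, G} and column 1 has {B, D, E, F}, leaving only C.
Row 5, column 3: row 5 has {C, E, F} and column 3 has {A, C, D, G}, leaving only B.
Row 1, column 3: row 1 has {C, D, E} and column 3 has {A, B, C, D, G}, leaving only F.
Row 5, column 5: row 5 has {B, C, E, F} and column 5 has {A, B, C, E, F, G}, leaving only D.
Row 6, column 1: row 6 has {B, C, F, G} and column 1 has {B, C, D, E, F}, leaving only A.
Row 1 already has {C, D, E, F} and column 1 already has {A, B, C, D, E, F}, so row 1, column 1 must be G.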